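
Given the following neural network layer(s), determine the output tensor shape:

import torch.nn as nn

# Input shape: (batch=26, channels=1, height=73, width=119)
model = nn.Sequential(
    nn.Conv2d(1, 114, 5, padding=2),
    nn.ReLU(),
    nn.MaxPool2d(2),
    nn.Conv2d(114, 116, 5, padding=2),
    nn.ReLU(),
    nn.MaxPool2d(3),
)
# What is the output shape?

Input shape: (26, 1, 73, 119)
  -> after first Conv2d: (26, 114, 73, 119)
  -> after first MaxPool2d: (26, 114, 36, 59)
  -> after second Conv2d: (26, 116, 36, 59)
Output shape: (26, 116, 12, 19)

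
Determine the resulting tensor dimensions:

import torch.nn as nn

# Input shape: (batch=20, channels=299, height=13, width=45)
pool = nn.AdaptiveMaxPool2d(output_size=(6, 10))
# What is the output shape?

Input shape: (20, 299, 13, 45)
Output shape: (20, 299, 6, 10)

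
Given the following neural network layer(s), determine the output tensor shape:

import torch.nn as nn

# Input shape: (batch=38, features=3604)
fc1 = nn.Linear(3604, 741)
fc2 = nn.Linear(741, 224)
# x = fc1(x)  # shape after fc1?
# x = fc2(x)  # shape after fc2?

Input shape: (38, 3604)
  -> after fc1: (38, 741)
Output shape: (38, 224)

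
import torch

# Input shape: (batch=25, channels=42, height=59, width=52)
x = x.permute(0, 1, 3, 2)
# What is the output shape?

Input shape: (25, 42, 59, 52)
Output shape: (25, 42, 52, 59)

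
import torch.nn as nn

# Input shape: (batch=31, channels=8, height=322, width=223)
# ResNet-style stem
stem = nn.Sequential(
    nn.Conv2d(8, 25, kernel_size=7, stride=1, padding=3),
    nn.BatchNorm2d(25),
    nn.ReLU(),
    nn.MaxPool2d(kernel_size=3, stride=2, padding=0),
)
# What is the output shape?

Input shape: (31, 8, 322, 223)
  -> after Conv2d 7x7 stride=1: (31, 25, 322, 223)
Output shape: (31, 25, 160, 111)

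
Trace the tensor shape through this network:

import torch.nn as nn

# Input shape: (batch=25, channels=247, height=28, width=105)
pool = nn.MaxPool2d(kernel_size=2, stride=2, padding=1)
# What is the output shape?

Input shape: (25, 247, 28, 105)
Output shape: (25, 247, 15, 53)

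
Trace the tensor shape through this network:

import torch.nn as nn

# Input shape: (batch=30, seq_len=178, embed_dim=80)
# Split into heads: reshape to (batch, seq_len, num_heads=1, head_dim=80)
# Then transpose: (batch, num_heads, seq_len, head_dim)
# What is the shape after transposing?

Input shape: (30, 178, 80)
  -> after reshape: (30, 178, 1, 80)
Output shape: (30, 1, 178, 80)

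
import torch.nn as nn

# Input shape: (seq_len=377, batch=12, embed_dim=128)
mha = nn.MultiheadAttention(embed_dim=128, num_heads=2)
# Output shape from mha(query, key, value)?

Input shape: (377, 12, 128)
Output shape: (377, 12, 128)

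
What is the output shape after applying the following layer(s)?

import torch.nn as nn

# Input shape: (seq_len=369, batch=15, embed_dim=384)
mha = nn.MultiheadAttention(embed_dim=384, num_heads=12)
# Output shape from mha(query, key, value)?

Input shape: (369, 15, 384)
Output shape: (369, 15, 384)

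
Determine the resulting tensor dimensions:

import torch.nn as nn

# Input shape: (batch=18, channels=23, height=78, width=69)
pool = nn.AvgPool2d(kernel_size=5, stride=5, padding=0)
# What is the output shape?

Input shape: (18, 23, 78, 69)
Output shape: (18, 23, 15, 13)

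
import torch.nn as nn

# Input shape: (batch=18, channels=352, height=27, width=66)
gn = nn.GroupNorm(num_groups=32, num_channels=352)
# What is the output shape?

Input shape: (18, 352, 27, 66)
Output shape: (18, 352, 27, 66)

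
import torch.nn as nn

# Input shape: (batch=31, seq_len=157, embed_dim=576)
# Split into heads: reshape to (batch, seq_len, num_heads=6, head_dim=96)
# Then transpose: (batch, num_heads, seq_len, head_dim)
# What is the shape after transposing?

Input shape: (31, 157, 576)
  -> after reshape: (31, 157, 6, 96)
Output shape: (31, 6, 157, 96)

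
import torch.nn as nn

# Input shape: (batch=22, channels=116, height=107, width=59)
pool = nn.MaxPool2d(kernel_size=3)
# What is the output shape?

Input shape: (22, 116, 107, 59)
Output shape: (22, 116, 35, 19)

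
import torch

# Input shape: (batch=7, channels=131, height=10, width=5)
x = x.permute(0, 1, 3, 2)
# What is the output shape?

Input shape: (7, 131, 10, 5)
Output shape: (7, 131, 5, 10)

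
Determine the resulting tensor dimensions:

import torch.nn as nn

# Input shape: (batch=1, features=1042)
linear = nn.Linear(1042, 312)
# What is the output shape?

Input shape: (1, 1042)
Output shape: (1, 312)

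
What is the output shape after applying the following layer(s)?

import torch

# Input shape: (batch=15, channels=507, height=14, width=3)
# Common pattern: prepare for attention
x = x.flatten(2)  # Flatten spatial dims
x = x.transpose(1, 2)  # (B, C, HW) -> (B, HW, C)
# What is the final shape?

Input shape: (15, 507, 14, 3)
  -> after flatten(2): (15, 507, 42)
Output shape: (15, 42, 507)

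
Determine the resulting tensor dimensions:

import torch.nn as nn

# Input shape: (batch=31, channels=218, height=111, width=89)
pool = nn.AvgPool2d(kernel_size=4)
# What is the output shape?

Input shape: (31, 218, 111, 89)
Output shape: (31, 218, 27, 22)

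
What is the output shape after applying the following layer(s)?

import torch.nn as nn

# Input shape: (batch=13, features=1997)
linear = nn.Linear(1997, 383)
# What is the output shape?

Input shape: (13, 1997)
Output shape: (13, 383)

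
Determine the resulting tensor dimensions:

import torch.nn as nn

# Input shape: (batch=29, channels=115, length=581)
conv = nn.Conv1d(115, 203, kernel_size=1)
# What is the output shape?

Input shape: (29, 115, 581)
Output shape: (29, 203, 581)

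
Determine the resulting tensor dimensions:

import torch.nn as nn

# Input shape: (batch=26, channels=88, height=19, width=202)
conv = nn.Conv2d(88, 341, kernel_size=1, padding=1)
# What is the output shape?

Input shape: (26, 88, 19, 202)
Output shape: (26, 341, 21, 204)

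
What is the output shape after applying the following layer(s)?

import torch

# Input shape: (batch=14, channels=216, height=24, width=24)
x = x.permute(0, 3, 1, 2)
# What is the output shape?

Input shape: (14, 216, 24, 24)
Output shape: (14, 24, 216, 24)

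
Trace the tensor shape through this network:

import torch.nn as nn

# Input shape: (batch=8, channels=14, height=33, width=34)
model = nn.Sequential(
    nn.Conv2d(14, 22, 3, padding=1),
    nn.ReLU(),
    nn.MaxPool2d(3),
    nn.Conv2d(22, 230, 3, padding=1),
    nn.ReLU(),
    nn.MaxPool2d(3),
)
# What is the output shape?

Input shape: (8, 14, 33, 34)
  -> after first Conv2d: (8, 22, 33, 34)
  -> after first MaxPool2d: (8, 22, 11, 11)
  -> after second Conv2d: (8, 230, 11, 11)
Output shape: (8, 230, 3, 3)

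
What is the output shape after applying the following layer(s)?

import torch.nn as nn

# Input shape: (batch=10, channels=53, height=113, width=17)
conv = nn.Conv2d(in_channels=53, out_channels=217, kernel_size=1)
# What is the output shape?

Input shape: (10, 53, 113, 17)
Output shape: (10, 217, 113, 17)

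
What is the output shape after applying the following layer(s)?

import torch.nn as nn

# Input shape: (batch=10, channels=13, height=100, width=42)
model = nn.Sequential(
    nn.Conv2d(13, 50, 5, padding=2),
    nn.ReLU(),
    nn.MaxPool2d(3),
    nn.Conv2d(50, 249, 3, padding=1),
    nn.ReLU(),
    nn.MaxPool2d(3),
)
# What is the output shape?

Input shape: (10, 13, 100, 42)
  -> after first Conv2d: (10, 50, 100, 42)
  -> after first MaxPool2d: (10, 50, 33, 14)
  -> after second Conv2d: (10, 249, 33, 14)
Output shape: (10, 249, 11, 4)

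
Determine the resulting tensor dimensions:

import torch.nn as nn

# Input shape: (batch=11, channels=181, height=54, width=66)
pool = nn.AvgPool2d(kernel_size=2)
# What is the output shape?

Input shape: (11, 181, 54, 66)
Output shape: (11, 181, 27, 33)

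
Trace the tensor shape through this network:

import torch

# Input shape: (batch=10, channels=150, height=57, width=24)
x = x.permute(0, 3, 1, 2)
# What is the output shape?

Input shape: (10, 150, 57, 24)
Output shape: (10, 24, 150, 57)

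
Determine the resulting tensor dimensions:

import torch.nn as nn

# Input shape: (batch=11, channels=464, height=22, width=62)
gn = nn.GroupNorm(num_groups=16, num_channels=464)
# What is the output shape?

Input shape: (11, 464, 22, 62)
Output shape: (11, 464, 22, 62)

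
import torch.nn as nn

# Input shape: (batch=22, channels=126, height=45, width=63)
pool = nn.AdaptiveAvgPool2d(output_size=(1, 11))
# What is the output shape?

Input shape: (22, 126, 45, 63)
Output shape: (22, 126, 1, 11)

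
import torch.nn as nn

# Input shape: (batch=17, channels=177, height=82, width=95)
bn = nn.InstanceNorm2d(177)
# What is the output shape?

Input shape: (17, 177, 82, 95)
Output shape: (17, 177, 82, 95)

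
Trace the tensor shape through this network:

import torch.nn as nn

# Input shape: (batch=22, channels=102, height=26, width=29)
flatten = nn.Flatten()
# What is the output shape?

Input shape: (22, 102, 26, 29)
Output shape: (22, 76908)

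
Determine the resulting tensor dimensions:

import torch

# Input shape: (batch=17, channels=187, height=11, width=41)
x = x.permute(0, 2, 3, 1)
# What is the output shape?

Input shape: (17, 187, 11, 41)
Output shape: (17, 11, 41, 187)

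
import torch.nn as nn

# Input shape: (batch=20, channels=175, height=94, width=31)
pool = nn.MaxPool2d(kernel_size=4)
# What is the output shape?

Input shape: (20, 175, 94, 31)
Output shape: (20, 175, 23, 7)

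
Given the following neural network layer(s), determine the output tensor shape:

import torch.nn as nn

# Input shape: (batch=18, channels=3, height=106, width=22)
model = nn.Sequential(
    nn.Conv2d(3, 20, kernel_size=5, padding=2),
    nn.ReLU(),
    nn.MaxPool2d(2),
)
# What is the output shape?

Input shape: (18, 3, 106, 22)
  -> after Conv2d: (18, 20, 106, 22)
  -> after ReLU: (18, 20, 106, 22)
Output shape: (18, 20, 53, 11)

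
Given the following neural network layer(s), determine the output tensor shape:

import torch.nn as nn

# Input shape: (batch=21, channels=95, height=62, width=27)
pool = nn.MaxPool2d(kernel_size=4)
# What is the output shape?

Input shape: (21, 95, 62, 27)
Output shape: (21, 95, 15, 6)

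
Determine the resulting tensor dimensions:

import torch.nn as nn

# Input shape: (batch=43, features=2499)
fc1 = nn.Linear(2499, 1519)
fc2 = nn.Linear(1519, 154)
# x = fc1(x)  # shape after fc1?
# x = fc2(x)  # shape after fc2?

Input shape: (43, 2499)
  -> after fc1: (43, 1519)
Output shape: (43, 154)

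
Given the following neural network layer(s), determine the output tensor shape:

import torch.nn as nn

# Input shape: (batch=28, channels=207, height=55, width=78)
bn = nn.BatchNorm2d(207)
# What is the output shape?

Input shape: (28, 207, 55, 78)
Output shape: (28, 207, 55, 78)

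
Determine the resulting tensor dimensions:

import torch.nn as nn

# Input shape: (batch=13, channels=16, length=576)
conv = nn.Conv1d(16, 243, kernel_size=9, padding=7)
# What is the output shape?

Input shape: (13, 16, 576)
Output shape: (13, 243, 582)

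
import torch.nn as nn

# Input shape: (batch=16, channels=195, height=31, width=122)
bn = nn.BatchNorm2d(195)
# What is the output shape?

Input shape: (16, 195, 31, 122)
Output shape: (16, 195, 31, 122)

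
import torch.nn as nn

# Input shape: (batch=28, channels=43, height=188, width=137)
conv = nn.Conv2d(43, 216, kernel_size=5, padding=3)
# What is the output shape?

Input shape: (28, 43, 188, 137)
Output shape: (28, 216, 190, 139)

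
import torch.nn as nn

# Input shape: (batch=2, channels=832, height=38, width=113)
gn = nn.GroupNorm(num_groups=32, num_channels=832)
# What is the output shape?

Input shape: (2, 832, 38, 113)
Output shape: (2, 832, 38, 113)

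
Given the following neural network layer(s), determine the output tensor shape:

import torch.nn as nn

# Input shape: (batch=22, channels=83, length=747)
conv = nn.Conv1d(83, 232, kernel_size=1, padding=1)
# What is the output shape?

Input shape: (22, 83, 747)
Output shape: (22, 232, 749)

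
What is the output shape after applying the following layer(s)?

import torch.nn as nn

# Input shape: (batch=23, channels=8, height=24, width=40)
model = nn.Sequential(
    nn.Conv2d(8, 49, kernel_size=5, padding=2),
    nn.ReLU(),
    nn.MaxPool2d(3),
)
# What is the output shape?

Input shape: (23, 8, 24, 40)
  -> after Conv2d: (23, 49, 24, 40)
  -> after ReLU: (23, 49, 24, 40)
Output shape: (23, 49, 8, 13)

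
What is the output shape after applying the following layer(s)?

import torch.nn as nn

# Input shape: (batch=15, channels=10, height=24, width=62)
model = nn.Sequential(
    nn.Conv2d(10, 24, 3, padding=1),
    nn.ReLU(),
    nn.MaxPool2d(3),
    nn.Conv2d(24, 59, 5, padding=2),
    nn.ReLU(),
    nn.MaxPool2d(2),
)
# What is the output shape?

Input shape: (15, 10, 24, 62)
  -> after first Conv2d: (15, 24, 24, 62)
  -> after first MaxPool2d: (15, 24, 8, 20)
  -> after second Conv2d: (15, 59, 8, 20)
Output shape: (15, 59, 4, 10)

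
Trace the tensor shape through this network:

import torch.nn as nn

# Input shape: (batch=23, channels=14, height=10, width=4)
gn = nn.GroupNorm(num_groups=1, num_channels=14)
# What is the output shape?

Input shape: (23, 14, 10, 4)
Output shape: (23, 14, 10, 4)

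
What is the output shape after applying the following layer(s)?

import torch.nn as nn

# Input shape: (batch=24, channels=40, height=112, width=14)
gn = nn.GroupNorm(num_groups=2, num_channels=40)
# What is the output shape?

Input shape: (24, 40, 112, 14)
Output shape: (24, 40, 112, 14)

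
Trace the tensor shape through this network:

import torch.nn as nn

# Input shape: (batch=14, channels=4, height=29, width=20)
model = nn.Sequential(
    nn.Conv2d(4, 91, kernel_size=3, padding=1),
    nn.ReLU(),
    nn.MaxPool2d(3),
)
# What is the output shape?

Input shape: (14, 4, 29, 20)
  -> after Conv2d: (14, 91, 29, 20)
  -> after ReLU: (14, 91, 29, 20)
Output shape: (14, 91, 9, 6)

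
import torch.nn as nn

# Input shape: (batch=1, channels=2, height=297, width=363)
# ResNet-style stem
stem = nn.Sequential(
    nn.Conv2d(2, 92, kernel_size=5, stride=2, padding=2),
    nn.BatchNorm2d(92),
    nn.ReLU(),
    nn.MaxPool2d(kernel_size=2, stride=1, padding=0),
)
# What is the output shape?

Input shape: (1, 2, 297, 363)
  -> after Conv2d 5x5 stride=2: (1, 92, 149, 182)
Output shape: (1, 92, 148, 181)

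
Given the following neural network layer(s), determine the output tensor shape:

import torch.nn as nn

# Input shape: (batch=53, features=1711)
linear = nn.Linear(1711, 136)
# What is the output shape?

Input shape: (53, 1711)
Output shape: (53, 136)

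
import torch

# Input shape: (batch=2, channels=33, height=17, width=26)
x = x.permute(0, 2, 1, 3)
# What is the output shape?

Input shape: (2, 33, 17, 26)
Output shape: (2, 17, 33, 26)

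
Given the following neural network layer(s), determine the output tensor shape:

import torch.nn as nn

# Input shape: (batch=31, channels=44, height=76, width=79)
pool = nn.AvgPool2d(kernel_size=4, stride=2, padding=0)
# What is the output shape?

Input shape: (31, 44, 76, 79)
Output shape: (31, 44, 37, 38)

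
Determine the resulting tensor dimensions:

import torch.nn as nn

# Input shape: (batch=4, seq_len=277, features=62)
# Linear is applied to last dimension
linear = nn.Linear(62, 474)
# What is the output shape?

Input shape: (4, 277, 62)
Output shape: (4, 277, 474)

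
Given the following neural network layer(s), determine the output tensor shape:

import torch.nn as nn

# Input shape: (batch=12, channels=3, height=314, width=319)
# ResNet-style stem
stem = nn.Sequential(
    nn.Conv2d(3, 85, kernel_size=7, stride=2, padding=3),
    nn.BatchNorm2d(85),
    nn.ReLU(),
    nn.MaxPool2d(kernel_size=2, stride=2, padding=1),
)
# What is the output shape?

Input shape: (12, 3, 314, 319)
  -> after Conv2d 7x7 stride=2: (12, 85, 157, 160)
Output shape: (12, 85, 79, 81)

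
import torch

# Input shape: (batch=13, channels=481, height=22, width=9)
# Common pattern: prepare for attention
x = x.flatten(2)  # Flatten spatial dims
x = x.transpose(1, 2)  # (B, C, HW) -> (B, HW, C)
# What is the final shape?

Input shape: (13, 481, 22, 9)
  -> after flatten(2): (13, 481, 198)
Output shape: (13, 198, 481)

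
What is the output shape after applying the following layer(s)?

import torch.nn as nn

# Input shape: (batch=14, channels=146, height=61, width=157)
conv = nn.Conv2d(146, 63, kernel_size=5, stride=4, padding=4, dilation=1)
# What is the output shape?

Input shape: (14, 146, 61, 157)
Output shape: (14, 63, 17, 41)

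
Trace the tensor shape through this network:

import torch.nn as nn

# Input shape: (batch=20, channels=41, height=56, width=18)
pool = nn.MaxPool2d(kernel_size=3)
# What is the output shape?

Input shape: (20, 41, 56, 18)
Output shape: (20, 41, 18, 6)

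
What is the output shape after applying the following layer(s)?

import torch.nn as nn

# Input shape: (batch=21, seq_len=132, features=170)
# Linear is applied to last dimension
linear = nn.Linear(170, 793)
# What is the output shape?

Input shape: (21, 132, 170)
Output shape: (21, 132, 793)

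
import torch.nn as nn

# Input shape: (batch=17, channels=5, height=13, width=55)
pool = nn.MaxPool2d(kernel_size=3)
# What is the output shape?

Input shape: (17, 5, 13, 55)
Output shape: (17, 5, 4, 18)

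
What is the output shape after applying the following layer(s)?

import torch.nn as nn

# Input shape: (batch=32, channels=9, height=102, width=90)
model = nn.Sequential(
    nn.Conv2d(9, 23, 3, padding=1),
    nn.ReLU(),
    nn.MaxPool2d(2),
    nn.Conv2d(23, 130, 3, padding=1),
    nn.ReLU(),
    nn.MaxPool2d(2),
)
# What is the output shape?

Input shape: (32, 9, 102, 90)
  -> after first Conv2d: (32, 23, 102, 90)
  -> after first MaxPool2d: (32, 23, 51, 45)
  -> after second Conv2d: (32, 130, 51, 45)
Output shape: (32, 130, 25, 22)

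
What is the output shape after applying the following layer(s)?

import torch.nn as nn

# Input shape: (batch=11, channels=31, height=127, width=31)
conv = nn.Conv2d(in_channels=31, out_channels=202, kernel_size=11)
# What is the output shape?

Input shape: (11, 31, 127, 31)
Output shape: (11, 202, 117, 21)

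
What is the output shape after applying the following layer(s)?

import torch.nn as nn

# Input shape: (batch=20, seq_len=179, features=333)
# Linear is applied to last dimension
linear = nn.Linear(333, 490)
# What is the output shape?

Input shape: (20, 179, 333)
Output shape: (20, 179, 490)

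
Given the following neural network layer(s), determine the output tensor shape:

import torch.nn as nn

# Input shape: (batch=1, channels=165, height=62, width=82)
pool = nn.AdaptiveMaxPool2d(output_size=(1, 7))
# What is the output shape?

Input shape: (1, 165, 62, 82)
Output shape: (1, 165, 1, 7)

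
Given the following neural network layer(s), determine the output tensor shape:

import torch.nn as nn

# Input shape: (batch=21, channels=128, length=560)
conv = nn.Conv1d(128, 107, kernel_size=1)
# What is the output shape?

Input shape: (21, 128, 560)
Output shape: (21, 107, 560)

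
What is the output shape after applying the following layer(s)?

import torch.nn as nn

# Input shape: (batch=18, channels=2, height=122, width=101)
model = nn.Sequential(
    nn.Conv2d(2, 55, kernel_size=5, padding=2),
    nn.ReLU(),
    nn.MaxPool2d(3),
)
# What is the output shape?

Input shape: (18, 2, 122, 101)
  -> after Conv2d: (18, 55, 122, 101)
  -> after ReLU: (18, 55, 122, 101)
Output shape: (18, 55, 40, 33)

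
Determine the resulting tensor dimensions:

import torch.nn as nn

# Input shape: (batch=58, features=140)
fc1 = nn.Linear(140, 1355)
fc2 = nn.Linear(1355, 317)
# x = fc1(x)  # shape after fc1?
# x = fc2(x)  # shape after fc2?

Input shape: (58, 140)
  -> after fc1: (58, 1355)
Output shape: (58, 317)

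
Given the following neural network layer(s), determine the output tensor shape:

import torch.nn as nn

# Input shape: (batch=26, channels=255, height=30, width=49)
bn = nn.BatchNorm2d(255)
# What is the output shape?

Input shape: (26, 255, 30, 49)
Output shape: (26, 255, 30, 49)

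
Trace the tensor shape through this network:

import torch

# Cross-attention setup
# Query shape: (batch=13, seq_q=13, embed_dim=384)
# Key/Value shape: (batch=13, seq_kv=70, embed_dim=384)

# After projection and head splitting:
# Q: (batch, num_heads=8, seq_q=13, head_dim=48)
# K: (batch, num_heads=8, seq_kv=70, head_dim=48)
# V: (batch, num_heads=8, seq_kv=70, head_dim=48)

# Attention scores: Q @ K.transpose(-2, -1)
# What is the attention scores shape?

Input shape: (13, 13, 384)
Output shape: (13, 8, 13, 70)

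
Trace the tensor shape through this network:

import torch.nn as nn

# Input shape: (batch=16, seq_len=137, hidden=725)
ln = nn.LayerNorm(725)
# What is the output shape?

Input shape: (16, 137, 725)
Output shape: (16, 137, 725)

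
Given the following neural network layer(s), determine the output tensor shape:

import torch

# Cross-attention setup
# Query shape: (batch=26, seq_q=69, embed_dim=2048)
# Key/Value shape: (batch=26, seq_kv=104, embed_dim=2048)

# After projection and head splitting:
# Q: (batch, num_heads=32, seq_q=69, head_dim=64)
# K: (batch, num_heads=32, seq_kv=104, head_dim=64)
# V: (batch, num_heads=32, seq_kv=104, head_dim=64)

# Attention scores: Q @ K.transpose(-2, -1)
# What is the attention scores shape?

Input shape: (26, 69, 2048)
Output shape: (26, 32, 69, 104)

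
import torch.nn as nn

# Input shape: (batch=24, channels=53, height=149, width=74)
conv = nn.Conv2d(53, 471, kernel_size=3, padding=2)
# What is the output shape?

Input shape: (24, 53, 149, 74)
Output shape: (24, 471, 151, 76)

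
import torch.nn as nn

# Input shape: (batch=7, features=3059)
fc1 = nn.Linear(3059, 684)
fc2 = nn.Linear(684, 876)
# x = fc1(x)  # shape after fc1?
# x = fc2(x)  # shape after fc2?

Input shape: (7, 3059)
  -> after fc1: (7, 684)
Output shape: (7, 876)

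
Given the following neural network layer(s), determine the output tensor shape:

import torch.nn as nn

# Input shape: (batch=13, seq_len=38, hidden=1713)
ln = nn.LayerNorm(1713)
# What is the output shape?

Input shape: (13, 38, 1713)
Output shape: (13, 38, 1713)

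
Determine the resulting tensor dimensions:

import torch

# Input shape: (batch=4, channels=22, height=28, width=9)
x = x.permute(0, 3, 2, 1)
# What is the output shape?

Input shape: (4, 22, 28, 9)
Output shape: (4, 9, 28, 22)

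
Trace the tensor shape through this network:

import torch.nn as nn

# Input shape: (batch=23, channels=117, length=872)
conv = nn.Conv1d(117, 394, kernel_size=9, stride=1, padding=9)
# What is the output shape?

Input shape: (23, 117, 872)
Output shape: (23, 394, 882)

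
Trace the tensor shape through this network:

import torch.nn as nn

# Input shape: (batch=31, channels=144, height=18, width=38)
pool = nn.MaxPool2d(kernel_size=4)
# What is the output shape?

Input shape: (31, 144, 18, 38)
Output shape: (31, 144, 4, 9)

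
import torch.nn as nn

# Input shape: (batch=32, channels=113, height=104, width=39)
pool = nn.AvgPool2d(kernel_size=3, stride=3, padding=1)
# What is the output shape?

Input shape: (32, 113, 104, 39)
Output shape: (32, 113, 35, 13)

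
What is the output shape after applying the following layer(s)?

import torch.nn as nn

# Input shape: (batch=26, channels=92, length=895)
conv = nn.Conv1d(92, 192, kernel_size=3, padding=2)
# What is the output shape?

Input shape: (26, 92, 895)
Output shape: (26, 192, 897)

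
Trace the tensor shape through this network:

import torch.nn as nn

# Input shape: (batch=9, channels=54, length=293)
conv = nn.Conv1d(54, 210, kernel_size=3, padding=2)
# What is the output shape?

Input shape: (9, 54, 293)
Output shape: (9, 210, 295)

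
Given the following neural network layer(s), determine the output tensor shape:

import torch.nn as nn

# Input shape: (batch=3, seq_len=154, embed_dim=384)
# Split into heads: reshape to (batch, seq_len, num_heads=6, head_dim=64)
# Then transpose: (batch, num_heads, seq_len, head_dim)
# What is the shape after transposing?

Input shape: (3, 154, 384)
  -> after reshape: (3, 154, 6, 64)
Output shape: (3, 6, 154, 64)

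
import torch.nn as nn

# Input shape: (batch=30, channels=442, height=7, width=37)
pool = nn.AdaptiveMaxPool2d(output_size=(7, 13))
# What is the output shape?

Input shape: (30, 442, 7, 37)
Output shape: (30, 442, 7, 13)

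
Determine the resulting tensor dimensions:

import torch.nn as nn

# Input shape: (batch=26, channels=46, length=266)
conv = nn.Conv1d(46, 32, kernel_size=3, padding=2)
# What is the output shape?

Input shape: (26, 46, 266)
Output shape: (26, 32, 268)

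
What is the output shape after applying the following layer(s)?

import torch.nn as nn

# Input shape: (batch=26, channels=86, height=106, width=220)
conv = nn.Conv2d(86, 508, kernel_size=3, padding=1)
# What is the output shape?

Input shape: (26, 86, 106, 220)
Output shape: (26, 508, 106, 220)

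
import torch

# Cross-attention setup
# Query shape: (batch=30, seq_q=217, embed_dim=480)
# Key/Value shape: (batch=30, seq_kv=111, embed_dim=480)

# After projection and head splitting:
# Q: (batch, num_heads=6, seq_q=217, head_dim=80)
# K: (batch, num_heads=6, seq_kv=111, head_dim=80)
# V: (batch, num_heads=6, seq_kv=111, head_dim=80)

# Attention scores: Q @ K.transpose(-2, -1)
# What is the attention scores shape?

Input shape: (30, 217, 480)
Output shape: (30, 6, 217, 111)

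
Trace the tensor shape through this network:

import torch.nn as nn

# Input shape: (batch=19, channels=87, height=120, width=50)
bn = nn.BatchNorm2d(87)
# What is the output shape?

Input shape: (19, 87, 120, 50)
Output shape: (19, 87, 120, 50)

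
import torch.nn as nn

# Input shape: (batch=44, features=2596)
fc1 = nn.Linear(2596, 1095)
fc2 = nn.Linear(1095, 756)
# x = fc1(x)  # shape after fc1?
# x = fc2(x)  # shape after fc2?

Input shape: (44, 2596)
  -> after fc1: (44, 1095)
Output shape: (44, 756)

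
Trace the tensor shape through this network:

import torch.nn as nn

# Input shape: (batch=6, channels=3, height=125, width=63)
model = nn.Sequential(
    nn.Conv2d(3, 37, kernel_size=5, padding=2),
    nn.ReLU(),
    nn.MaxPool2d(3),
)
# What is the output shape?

Input shape: (6, 3, 125, 63)
  -> after Conv2d: (6, 37, 125, 63)
  -> after ReLU: (6, 37, 125, 63)
Output shape: (6, 37, 41, 21)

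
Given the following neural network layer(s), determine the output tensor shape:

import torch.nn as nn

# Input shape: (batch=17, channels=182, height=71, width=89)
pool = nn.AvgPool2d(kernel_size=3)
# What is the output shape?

Input shape: (17, 182, 71, 89)
Output shape: (17, 182, 23, 29)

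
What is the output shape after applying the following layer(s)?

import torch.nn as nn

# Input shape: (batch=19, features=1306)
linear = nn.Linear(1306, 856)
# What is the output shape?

Input shape: (19, 1306)
Output shape: (19, 856)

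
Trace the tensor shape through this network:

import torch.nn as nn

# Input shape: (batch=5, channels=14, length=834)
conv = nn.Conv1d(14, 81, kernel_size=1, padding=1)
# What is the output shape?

Input shape: (5, 14, 834)
Output shape: (5, 81, 836)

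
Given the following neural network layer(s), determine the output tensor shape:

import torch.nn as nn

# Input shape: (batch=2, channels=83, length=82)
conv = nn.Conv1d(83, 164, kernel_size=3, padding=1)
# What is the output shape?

Input shape: (2, 83, 82)
Output shape: (2, 164, 82)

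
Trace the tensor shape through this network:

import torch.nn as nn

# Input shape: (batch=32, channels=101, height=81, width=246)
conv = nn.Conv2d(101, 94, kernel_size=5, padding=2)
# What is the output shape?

Input shape: (32, 101, 81, 246)
Output shape: (32, 94, 81, 246)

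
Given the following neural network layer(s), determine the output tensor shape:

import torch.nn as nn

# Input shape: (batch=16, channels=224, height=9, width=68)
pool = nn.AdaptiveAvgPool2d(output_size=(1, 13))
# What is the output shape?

Input shape: (16, 224, 9, 68)
Output shape: (16, 224, 1, 13)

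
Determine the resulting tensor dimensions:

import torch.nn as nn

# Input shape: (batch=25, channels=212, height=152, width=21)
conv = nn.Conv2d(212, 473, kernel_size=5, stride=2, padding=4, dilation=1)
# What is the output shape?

Input shape: (25, 212, 152, 21)
Output shape: (25, 473, 78, 13)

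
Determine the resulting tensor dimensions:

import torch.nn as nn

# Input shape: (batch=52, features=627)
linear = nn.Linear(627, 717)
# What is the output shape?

Input shape: (52, 627)
Output shape: (52, 717)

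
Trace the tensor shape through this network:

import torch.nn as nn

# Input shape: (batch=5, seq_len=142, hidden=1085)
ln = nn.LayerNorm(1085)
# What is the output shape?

Input shape: (5, 142, 1085)
Output shape: (5, 142, 1085)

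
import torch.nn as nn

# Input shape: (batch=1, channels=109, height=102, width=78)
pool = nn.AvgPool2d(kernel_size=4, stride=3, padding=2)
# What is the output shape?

Input shape: (1, 109, 102, 78)
Output shape: (1, 109, 35, 27)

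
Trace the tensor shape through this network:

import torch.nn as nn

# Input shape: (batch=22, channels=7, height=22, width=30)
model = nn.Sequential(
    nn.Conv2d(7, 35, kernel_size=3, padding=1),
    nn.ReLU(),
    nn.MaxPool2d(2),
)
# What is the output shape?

Input shape: (22, 7, 22, 30)
  -> after Conv2d: (22, 35, 22, 30)
  -> after ReLU: (22, 35, 22, 30)
Output shape: (22, 35, 11, 15)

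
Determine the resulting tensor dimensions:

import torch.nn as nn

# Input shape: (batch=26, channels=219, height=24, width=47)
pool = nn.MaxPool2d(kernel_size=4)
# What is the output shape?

Input shape: (26, 219, 24, 47)
Output shape: (26, 219, 6, 11)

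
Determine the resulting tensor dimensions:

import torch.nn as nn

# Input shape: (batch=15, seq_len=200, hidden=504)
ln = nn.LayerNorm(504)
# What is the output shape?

Input shape: (15, 200, 504)
Output shape: (15, 200, 504)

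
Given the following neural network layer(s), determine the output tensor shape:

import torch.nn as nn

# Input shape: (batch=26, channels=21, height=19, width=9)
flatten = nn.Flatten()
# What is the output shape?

Input shape: (26, 21, 19, 9)
Output shape: (26, 3591)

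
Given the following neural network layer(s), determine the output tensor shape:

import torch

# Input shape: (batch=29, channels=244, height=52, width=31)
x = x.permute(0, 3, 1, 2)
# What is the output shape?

Input shape: (29, 244, 52, 31)
Output shape: (29, 31, 244, 52)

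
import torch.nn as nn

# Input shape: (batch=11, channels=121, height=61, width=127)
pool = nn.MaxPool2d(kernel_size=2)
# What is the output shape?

Input shape: (11, 121, 61, 127)
Output shape: (11, 121, 30, 63)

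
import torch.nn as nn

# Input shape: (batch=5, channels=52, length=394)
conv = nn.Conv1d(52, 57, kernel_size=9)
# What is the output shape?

Input shape: (5, 52, 394)
Output shape: (5, 57, 386)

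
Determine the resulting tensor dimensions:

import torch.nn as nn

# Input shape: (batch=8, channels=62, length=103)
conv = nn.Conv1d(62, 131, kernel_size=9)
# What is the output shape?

Input shape: (8, 62, 103)
Output shape: (8, 131, 95)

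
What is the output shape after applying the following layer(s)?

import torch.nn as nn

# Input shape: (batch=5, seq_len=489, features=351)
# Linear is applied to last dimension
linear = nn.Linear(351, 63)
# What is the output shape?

Input shape: (5, 489, 351)
Output shape: (5, 489, 63)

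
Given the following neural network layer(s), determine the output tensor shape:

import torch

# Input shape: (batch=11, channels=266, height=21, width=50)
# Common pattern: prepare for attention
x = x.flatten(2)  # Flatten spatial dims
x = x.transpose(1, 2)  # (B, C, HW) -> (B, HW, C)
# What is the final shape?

Input shape: (11, 266, 21, 50)
  -> after flatten(2): (11, 266, 1050)
Output shape: (11, 1050, 266)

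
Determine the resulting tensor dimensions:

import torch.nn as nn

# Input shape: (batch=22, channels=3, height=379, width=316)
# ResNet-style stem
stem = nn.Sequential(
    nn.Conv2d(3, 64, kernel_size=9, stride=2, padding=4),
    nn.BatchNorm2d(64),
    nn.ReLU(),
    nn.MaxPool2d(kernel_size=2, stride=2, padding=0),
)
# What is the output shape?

Input shape: (22, 3, 379, 316)
  -> after Conv2d 9x9 stride=2: (22, 64, 190, 158)
Output shape: (22, 64, 95, 79)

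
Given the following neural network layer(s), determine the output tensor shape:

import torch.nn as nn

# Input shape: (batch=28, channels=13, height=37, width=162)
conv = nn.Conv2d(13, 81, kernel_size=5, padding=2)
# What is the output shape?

Input shape: (28, 13, 37, 162)
Output shape: (28, 81, 37, 162)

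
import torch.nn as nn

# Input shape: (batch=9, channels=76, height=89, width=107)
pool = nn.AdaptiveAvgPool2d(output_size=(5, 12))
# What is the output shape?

Input shape: (9, 76, 89, 107)
Output shape: (9, 76, 5, 12)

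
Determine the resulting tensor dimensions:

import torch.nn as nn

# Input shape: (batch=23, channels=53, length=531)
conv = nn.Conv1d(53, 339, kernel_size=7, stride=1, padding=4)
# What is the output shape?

Input shape: (23, 53, 531)
Output shape: (23, 339, 533)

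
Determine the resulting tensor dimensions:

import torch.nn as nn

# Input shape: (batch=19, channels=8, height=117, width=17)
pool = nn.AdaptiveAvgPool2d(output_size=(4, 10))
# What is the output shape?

Input shape: (19, 8, 117, 17)
Output shape: (19, 8, 4, 10)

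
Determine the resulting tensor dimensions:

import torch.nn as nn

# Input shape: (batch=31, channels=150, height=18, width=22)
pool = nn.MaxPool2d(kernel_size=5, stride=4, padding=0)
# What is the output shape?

Input shape: (31, 150, 18, 22)
Output shape: (31, 150, 4, 5)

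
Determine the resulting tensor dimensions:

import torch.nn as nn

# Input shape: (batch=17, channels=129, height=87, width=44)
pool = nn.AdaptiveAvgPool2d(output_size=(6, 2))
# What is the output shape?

Input shape: (17, 129, 87, 44)
Output shape: (17, 129, 6, 2)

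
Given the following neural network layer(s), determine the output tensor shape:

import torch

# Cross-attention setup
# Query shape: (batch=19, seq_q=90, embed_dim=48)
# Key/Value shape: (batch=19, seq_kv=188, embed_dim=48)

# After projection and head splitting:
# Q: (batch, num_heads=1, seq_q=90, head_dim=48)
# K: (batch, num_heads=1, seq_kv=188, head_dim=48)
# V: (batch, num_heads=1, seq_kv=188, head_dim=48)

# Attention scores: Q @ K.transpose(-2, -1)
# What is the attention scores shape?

Input shape: (19, 90, 48)
Output shape: (19, 1, 90, 188)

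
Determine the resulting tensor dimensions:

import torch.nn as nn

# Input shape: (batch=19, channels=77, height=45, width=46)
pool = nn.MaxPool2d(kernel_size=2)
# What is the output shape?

Input shape: (19, 77, 45, 46)
Output shape: (19, 77, 22, 23)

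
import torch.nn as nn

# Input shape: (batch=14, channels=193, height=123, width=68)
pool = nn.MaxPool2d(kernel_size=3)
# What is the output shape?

Input shape: (14, 193, 123, 68)
Output shape: (14, 193, 41, 22)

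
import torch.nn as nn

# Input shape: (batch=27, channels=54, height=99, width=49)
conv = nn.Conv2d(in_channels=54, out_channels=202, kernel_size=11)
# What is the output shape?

Input shape: (27, 54, 99, 49)
Output shape: (27, 202, 89, 39)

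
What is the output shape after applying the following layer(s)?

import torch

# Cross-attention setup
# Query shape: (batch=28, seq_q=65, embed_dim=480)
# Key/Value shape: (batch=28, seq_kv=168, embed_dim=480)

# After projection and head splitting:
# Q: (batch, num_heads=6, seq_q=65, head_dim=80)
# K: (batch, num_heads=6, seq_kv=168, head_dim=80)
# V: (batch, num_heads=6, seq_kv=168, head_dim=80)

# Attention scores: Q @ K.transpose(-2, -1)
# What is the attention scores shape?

Input shape: (28, 65, 480)
Output shape: (28, 6, 65, 168)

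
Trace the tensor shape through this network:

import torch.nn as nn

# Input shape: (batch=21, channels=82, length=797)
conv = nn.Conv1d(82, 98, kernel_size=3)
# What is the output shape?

Input shape: (21, 82, 797)
Output shape: (21, 98, 795)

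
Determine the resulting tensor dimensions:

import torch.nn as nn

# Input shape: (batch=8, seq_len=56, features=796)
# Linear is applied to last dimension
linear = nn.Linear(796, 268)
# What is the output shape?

Input shape: (8, 56, 796)
Output shape: (8, 56, 268)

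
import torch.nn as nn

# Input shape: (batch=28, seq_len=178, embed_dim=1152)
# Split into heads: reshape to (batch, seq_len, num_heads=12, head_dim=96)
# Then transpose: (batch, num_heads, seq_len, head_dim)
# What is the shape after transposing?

Input shape: (28, 178, 1152)
  -> after reshape: (28, 178, 12, 96)
Output shape: (28, 12, 178, 96)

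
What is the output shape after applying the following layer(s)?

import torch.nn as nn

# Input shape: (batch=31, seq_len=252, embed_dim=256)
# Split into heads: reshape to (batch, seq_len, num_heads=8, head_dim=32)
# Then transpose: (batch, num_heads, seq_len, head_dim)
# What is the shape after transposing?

Input shape: (31, 252, 256)
  -> after reshape: (31, 252, 8, 32)
Output shape: (31, 8, 252, 32)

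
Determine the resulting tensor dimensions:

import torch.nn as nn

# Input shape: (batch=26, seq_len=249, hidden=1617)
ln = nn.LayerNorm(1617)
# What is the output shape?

Input shape: (26, 249, 1617)
Output shape: (26, 249, 1617)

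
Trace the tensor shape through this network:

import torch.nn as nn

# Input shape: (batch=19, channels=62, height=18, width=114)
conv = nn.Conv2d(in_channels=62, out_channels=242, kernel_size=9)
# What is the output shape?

Input shape: (19, 62, 18, 114)
Output shape: (19, 242, 10, 106)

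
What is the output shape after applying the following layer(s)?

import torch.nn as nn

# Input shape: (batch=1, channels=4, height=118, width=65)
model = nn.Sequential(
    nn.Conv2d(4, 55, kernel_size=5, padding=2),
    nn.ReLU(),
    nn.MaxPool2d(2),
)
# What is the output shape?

Input shape: (1, 4, 118, 65)
  -> after Conv2d: (1, 55, 118, 65)
  -> after ReLU: (1, 55, 118, 65)
Output shape: (1, 55, 59, 32)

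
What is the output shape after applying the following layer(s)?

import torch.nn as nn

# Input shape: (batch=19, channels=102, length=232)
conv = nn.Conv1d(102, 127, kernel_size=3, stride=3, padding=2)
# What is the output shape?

Input shape: (19, 102, 232)
Output shape: (19, 127, 78)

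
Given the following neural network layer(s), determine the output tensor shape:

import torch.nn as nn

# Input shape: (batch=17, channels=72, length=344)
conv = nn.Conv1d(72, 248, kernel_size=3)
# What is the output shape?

Input shape: (17, 72, 344)
Output shape: (17, 248, 342)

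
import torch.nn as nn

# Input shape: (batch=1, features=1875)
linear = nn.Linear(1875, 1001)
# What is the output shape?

Input shape: (1, 1875)
Output shape: (1, 1001)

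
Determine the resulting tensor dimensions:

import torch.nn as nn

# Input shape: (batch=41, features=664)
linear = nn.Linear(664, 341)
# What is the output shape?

Input shape: (41, 664)
Output shape: (41, 341)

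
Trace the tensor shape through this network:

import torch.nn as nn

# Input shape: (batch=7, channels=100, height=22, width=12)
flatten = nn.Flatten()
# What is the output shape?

Input shape: (7, 100, 22, 12)
Output shape: (7, 26400)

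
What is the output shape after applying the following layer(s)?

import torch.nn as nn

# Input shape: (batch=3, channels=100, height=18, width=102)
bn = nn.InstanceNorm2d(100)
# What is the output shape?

Input shape: (3, 100, 18, 102)
Output shape: (3, 100, 18, 102)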